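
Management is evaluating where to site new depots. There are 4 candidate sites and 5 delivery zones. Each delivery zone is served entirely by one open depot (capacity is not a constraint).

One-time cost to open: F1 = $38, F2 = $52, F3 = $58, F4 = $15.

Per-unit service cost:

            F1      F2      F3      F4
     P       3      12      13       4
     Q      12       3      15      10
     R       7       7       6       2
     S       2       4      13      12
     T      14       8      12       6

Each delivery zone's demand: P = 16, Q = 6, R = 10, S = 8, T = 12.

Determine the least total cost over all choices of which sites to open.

For any fixed open set, each delivery zone goes to its cheapest open site; total = fixed + service.
{F1, F4}: P→F1 3·16=48, Q→F4 10·6=60, R→F4 2·10=20, S→F1 2·8=16, T→F4 6·12=72. Service 216; fixed 53; total 269.
{F2, F4}: service 206 + fixed 67 = 273
{F1, F2, F4}: P→F1 3·16=48, Q→F2 3·6=18, R→F4 2·10=20, S→F1 2·8=16, T→F4 6·12=72. Service 174; fixed 105; total 279.
{F1, F2, F3, F4}: P→F1 3·16=48, Q→F2 3·6=18, R→F4 2·10=20, S→F1 2·8=16, T→F4 6·12=72. Service 174; fixed 163; total 337.
No other subset beats 269.

Minimum total cost: 269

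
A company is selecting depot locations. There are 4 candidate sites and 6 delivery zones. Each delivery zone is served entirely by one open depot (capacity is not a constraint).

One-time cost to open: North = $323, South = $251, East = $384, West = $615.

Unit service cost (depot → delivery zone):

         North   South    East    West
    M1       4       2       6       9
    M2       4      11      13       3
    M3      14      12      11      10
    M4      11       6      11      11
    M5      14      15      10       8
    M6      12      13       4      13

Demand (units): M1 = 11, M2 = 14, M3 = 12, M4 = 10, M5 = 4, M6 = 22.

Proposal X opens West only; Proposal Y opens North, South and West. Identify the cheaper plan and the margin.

Proposal X is cheaper by 425.

Proposal X: {West}: M1→West 9·11=99, M2→West 3·14=42, M3→West 10·12=120, M4→West 11·10=110, M5→West 8·4=32, M6→West 13·22=286. Service 689; fixed 615; total 1304.
Proposal Y: {North, South, West}: M1→South 2·11=22, M2→West 3·14=42, M3→West 10·12=120, M4→South 6·10=60, M5→West 8·4=32, M6→North 12·22=264. Service 540; fixed 1189; total 1729.
Difference: |1304 − 1729| = 425.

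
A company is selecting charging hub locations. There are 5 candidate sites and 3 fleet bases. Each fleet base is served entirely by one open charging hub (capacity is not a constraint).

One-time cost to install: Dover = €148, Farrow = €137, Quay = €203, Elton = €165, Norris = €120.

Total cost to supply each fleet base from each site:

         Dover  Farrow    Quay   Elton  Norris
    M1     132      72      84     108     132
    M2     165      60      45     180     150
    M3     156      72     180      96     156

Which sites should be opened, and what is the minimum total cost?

Open Farrow only; minimum total cost 341.

For any fixed open set, each fleet base goes to its cheapest open site; total = fixed + service.
{Farrow}: M1→Farrow 72, M2→Farrow 60, M3→Farrow 72. Service 204; fixed 137; total 341.
{Farrow, Norris}: M1→Farrow 72, M2→Farrow 60, M3→Farrow 72. Service 204; fixed 257; total 461.
{Dover, Farrow}: M1→Farrow 72, M2→Farrow 60, M3→Farrow 72. Service 204; fixed 285; total 489.
{Dover, Farrow, Quay, Elton, Norris}: M1→Farrow 72, M2→Quay 45, M3→Farrow 72. Service 189; fixed 773; total 962.
No other subset beats 341.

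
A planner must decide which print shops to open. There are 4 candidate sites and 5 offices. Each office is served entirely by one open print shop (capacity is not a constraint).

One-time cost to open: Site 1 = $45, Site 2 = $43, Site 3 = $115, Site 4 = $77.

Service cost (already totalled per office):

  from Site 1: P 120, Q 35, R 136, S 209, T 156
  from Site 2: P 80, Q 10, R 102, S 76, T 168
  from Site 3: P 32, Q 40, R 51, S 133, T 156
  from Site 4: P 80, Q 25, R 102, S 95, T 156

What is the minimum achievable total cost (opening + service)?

Minimum total cost: 479

For any fixed open set, each office goes to its cheapest open site; total = fixed + service.
{Site 2}: P→Site 2 80, Q→Site 2 10, R→Site 2 102, S→Site 2 76, T→Site 2 168. Service 436; fixed 43; total 479.
{Site 2, Site 3}: service 325 + fixed 158 = 483
{Site 1, Site 2}: service 424 + fixed 88 = 512
{Site 1, Site 2, Site 3, Site 4}: service 325 + fixed 280 = 605
No other subset beats 479.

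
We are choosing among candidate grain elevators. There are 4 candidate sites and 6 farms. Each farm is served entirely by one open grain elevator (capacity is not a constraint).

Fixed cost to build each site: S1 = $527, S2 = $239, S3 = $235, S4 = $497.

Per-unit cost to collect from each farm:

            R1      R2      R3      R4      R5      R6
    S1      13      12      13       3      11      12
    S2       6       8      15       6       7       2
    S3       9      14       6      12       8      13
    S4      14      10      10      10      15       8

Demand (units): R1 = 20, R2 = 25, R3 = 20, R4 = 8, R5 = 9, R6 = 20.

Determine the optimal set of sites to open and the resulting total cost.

Open S2 only; minimum total cost 1010.

For any fixed open set, each farm goes to its cheapest open site; total = fixed + service.
{S2}: R1→S2 6·20=120, R2→S2 8·25=200, R3→S2 15·20=300, R4→S2 6·8=48, R5→S2 7·9=63, R6→S2 2·20=40. Service 771; fixed 239; total 1010.
{S2, S3}: R1→S2 6·20=120, R2→S2 8·25=200, R3→S3 6·20=120, R4→S2 6·8=48, R5→S2 7·9=63, R6→S2 2·20=40. Service 591; fixed 474; total 1065.
{S3}: R1→S3 9·20=180, R2→S3 14·25=350, R3→S3 6·20=120, R4→S3 12·8=96, R5→S3 8·9=72, R6→S3 13·20=260. Service 1078; fixed 235; total 1313.
{S1, S2, S3, S4}: R1→S2 6·20=120, R2→S2 8·25=200, R3→S3 6·20=120, R4→S1 3·8=24, R5→S2 7·9=63, R6→S2 2·20=40. Service 567; fixed 1498; total 2065.
No other subset beats 1010.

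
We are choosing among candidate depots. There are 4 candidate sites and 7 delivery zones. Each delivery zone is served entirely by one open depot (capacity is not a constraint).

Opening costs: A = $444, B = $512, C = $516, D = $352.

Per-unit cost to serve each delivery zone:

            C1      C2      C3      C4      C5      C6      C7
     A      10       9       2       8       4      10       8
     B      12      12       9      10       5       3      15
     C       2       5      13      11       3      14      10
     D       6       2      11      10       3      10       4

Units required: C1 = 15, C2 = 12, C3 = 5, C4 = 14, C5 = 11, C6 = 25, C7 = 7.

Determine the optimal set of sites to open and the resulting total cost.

Open D only; minimum total cost 972.

For any fixed open set, each delivery zone goes to its cheapest open site; total = fixed + service.
{D}: C1→D 6·15=90, C2→D 2·12=24, C3→D 11·5=55, C4→D 10·14=140, C5→D 3·11=33, C6→D 10·25=250, C7→D 4·7=28. Service 620; fixed 352; total 972.
{A}: service 730 + fixed 444 = 1174
{B}: C1→B 12·15=180, C2→B 12·12=144, C3→B 9·5=45, C4→B 10·14=140, C5→B 5·11=55, C6→B 3·25=75, C7→B 15·7=105. Service 744; fixed 512; total 1256.
{A, B, C, D}: C1→C 2·15=30, C2→D 2·12=24, C3→A 2·5=10, C4→A 8·14=112, C5→C 3·11=33, C6→B 3·25=75, C7→D 4·7=28. Service 312; fixed 1824; total 2136.
No other subset beats 972.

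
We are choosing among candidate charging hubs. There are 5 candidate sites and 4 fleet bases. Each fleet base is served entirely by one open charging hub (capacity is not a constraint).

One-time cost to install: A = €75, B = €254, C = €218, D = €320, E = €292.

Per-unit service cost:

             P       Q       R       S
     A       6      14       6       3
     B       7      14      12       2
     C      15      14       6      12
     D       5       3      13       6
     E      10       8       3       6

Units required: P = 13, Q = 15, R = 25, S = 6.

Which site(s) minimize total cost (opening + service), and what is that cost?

Open A only; minimum total cost 531.

For any fixed open set, each fleet base goes to its cheapest open site; total = fixed + service.
{A}: P→A 6·13=78, Q→A 14·15=210, R→A 6·25=150, S→A 3·6=18. Service 456; fixed 75; total 531.
{E}: service 361 + fixed 292 = 653
{A, E}: service 291 + fixed 367 = 658
{A, B, C, D, E}: service 197 + fixed 1159 = 1356
No other subset beats 531.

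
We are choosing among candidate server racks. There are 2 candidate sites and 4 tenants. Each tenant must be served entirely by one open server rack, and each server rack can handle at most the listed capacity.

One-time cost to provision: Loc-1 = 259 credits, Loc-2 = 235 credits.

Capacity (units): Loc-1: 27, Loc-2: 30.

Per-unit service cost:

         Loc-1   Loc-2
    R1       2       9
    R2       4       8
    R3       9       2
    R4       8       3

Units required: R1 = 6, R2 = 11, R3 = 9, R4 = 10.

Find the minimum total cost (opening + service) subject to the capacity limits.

Minimum total cost: 598

Open {Loc-1, Loc-2}: R1→Loc-1 2·6=12, R2→Loc-1 4·11=44, R3→Loc-2 2·9=18, R4→Loc-2 3·10=30.
Loads: Loc-1 carries 17/27, Loc-2 carries 19/30. Service 104; fixed 494; total 598.
Next best feasible plan costs 640.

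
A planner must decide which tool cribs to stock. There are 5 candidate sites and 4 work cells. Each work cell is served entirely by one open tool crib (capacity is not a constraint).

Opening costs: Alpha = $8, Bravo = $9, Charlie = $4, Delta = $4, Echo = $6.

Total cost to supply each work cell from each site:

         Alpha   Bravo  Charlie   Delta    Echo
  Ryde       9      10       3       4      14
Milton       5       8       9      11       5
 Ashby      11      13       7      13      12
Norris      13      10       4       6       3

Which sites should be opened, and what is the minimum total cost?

Open Charlie only; minimum total cost 27.

For any fixed open set, each work cell goes to its cheapest open site; total = fixed + service.
{Charlie}: Ryde→Charlie 3, Milton→Charlie 9, Ashby→Charlie 7, Norris→Charlie 4. Service 23; fixed 4; total 27.
{Charlie, Echo}: Ryde→Charlie 3, Milton→Echo 5, Ashby→Charlie 7, Norris→Echo 3. Service 18; fixed 10; total 28.
{Alpha, Charlie}: service 19 + fixed 12 = 31
{Alpha, Bravo, Charlie, Delta, Echo}: service 18 + fixed 31 = 49
No other subset beats 27.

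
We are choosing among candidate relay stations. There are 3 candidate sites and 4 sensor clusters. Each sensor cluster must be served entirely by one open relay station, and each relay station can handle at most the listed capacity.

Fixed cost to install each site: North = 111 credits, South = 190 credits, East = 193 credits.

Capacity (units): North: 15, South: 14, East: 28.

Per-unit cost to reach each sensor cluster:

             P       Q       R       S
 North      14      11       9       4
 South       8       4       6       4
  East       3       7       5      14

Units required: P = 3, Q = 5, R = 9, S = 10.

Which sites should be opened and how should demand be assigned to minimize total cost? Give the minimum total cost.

Minimum total cost: 422

Open {East}: P→East 3·3=9, Q→East 7·5=35, R→East 5·9=45, S→East 14·10=140.
Loads: East carries 27/28. Service 229; fixed 193; total 422.
Next best feasible plan costs 433.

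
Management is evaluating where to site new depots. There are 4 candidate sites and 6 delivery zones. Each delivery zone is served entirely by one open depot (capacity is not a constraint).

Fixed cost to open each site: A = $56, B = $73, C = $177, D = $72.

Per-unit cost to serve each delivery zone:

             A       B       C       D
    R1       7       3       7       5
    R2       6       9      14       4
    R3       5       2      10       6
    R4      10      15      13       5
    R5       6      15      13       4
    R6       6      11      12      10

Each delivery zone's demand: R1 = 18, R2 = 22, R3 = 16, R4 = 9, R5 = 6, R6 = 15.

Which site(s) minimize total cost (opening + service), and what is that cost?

Open A, B and D; minimum total cost 534.

For any fixed open set, each delivery zone goes to its cheapest open site; total = fixed + service.
{A, B, D}: R1→B 3·18=54, R2→D 4·22=88, R3→B 2·16=32, R4→D 5·9=45, R5→D 4·6=24, R6→A 6·15=90. Service 333; fixed 201; total 534.
{B, D}: R1→B 3·18=54, R2→D 4·22=88, R3→B 2·16=32, R4→D 5·9=45, R5→D 4·6=24, R6→D 10·15=150. Service 393; fixed 145; total 538.
{A, D}: service 417 + fixed 128 = 545
{A, B, C, D}: service 333 + fixed 378 = 711
No other subset beats 534.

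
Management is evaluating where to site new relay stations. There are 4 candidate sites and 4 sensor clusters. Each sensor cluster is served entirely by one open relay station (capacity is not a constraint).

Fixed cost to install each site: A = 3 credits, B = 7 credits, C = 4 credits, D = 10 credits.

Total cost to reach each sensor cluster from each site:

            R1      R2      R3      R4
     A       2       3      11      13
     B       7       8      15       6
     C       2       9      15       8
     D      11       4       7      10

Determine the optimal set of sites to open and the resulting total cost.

For any fixed open set, each sensor cluster goes to its cheapest open site; total = fixed + service.
{A, C}: R1→A 2, R2→A 3, R3→A 11, R4→C 8. Service 24; fixed 7; total 31.
{A}: service 29 + fixed 3 = 32
{A, B}: R1→A 2, R2→A 3, R3→A 11, R4→B 6. Service 22; fixed 10; total 32.
{A, B, C, D}: R1→A 2, R2→A 3, R3→D 7, R4→B 6. Service 18; fixed 24; total 42.
No other subset beats 31.

Open A and C; minimum total cost 31.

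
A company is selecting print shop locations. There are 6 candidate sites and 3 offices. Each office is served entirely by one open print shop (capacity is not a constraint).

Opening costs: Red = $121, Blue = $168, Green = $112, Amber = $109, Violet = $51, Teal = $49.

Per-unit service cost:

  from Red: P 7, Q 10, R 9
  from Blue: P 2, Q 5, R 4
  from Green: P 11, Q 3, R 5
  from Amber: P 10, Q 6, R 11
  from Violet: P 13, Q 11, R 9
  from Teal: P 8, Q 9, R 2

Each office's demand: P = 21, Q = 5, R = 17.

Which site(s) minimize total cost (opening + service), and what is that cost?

For any fixed open set, each office goes to its cheapest open site; total = fixed + service.
{Teal}: P→Teal 8·21=168, Q→Teal 9·5=45, R→Teal 2·17=34. Service 247; fixed 49; total 296.
{Blue}: service 135 + fixed 168 = 303
{Blue, Teal}: service 101 + fixed 217 = 318
{Red, Blue, Green, Amber, Violet, Teal}: P→Blue 2·21=42, Q→Green 3·5=15, R→Teal 2·17=34. Service 91; fixed 610; total 701.
No other subset beats 296.

Open Teal only; minimum total cost 296.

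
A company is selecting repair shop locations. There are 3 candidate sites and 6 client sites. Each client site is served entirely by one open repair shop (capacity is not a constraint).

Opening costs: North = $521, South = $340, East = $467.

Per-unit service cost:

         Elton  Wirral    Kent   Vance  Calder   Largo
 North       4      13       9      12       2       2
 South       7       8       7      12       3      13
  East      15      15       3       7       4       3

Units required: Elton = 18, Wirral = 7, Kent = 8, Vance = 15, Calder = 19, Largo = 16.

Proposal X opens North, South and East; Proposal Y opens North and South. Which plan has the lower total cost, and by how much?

Proposal X: {North, South, East}: Elton→North 4·18=72, Wirral→South 8·7=56, Kent→East 3·8=24, Vance→East 7·15=105, Calder→North 2·19=38, Largo→North 2·16=32. Service 327; fixed 1328; total 1655.
Proposal Y: {North, South}: Elton→North 4·18=72, Wirral→South 8·7=56, Kent→South 7·8=56, Vance→North 12·15=180, Calder→North 2·19=38, Largo→North 2·16=32. Service 434; fixed 861; total 1295.
Difference: |1655 − 1295| = 360.

Proposal Y is cheaper by 360.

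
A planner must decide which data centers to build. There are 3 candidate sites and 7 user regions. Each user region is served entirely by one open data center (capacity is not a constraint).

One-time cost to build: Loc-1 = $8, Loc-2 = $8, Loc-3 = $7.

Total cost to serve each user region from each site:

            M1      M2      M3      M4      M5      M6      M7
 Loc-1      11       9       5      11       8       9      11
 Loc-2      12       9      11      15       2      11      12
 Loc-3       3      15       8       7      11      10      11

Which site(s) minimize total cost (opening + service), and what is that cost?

Open Loc-2 and Loc-3; minimum total cost 65.

For any fixed open set, each user region goes to its cheapest open site; total = fixed + service.
{Loc-2, Loc-3}: M1→Loc-3 3, M2→Loc-2 9, M3→Loc-3 8, M4→Loc-3 7, M5→Loc-2 2, M6→Loc-3 10, M7→Loc-3 11. Service 50; fixed 15; total 65.
{Loc-1, Loc-3}: M1→Loc-3 3, M2→Loc-1 9, M3→Loc-1 5, M4→Loc-3 7, M5→Loc-1 8, M6→Loc-1 9, M7→Loc-1 11. Service 52; fixed 15; total 67.
{Loc-1, Loc-2, Loc-3}: service 46 + fixed 23 = 69
{Loc-3}: service 65 + fixed 7 = 72
No other subset beats 65.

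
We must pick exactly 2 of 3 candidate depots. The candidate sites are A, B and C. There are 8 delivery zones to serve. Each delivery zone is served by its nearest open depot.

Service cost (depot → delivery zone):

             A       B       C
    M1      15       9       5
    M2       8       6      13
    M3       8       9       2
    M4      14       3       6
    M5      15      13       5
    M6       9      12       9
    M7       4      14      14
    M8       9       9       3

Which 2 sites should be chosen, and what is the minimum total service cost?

With exactly 2 open, each delivery zone uses its cheapest among the chosen.
{A, C}: M1→C 5, M2→A 8, M3→C 2, M4→C 6, M5→C 5, M6→A 9, M7→A 4, M8→C 3. Service cost 42.
{B, C}: service cost 47
{A, B}: service cost 61
Among all 3 size-2 choices, {A, C} is lowest.

Choose A and C; total service cost 42.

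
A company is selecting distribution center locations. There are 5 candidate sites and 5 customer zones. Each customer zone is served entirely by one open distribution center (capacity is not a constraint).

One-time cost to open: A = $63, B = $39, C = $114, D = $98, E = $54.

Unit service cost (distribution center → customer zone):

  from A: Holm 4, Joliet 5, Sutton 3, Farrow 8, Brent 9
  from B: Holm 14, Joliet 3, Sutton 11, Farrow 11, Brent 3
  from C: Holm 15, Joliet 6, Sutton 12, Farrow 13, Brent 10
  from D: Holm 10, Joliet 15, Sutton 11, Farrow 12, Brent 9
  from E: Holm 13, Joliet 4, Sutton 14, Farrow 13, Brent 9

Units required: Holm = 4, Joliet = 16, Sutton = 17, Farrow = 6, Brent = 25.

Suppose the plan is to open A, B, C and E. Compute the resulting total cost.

Total cost: 508

Each customer zone is assigned to its cheapest site among the open ones.
{A, B, C, E}: Holm→A 4·4=16, Joliet→B 3·16=48, Sutton→A 3·17=51, Farrow→A 8·6=48, Brent→B 3·25=75. Service 238; fixed 270; total 508.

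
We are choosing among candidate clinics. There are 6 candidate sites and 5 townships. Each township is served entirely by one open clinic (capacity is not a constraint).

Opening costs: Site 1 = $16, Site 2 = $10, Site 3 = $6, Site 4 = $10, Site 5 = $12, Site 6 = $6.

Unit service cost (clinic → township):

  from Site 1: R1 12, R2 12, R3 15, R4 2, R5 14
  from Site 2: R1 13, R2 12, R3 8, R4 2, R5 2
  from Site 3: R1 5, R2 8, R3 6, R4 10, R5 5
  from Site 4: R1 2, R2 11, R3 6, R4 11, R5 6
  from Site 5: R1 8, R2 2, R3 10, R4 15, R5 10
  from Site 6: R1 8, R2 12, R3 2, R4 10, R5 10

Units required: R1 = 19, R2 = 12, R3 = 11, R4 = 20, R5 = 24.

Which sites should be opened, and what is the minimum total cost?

Open Site 2, Site 4, Site 5 and Site 6; minimum total cost 210.

For any fixed open set, each township goes to its cheapest open site; total = fixed + service.
{Site 2, Site 4, Site 5, Site 6}: R1→Site 4 2·19=38, R2→Site 5 2·12=24, R3→Site 6 2·11=22, R4→Site 2 2·20=40, R5→Site 2 2·24=48. Service 172; fixed 38; total 210.
{Site 2, Site 3, Site 4, Site 5, Site 6}: R1→Site 4 2·19=38, R2→Site 5 2·12=24, R3→Site 6 2·11=22, R4→Site 2 2·20=40, R5→Site 2 2·24=48. Service 172; fixed 44; total 216.
{Site 1, Site 2, Site 4, Site 5, Site 6}: R1→Site 4 2·19=38, R2→Site 5 2·12=24, R3→Site 6 2·11=22, R4→Site 1 2·20=40, R5→Site 2 2·24=48. Service 172; fixed 54; total 226.
{Site 1, Site 2, Site 3, Site 4, Site 5, Site 6}: R1→Site 4 2·19=38, R2→Site 5 2·12=24, R3→Site 6 2·11=22, R4→Site 1 2·20=40, R5→Site 2 2·24=48. Service 172; fixed 60; total 232.
No other subset beats 210.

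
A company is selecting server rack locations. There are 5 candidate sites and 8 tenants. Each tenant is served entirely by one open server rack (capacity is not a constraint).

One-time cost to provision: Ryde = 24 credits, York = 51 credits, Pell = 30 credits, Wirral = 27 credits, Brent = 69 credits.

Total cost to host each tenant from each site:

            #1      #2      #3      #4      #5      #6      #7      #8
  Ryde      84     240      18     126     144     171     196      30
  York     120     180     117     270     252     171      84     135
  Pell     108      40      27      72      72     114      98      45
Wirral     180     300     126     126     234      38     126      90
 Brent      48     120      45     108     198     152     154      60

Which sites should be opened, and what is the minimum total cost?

For any fixed open set, each tenant goes to its cheapest open site; total = fixed + service.
{Ryde, Pell, Wirral}: #1→Ryde 84, #2→Pell 40, #3→Ryde 18, #4→Pell 72, #5→Pell 72, #6→Wirral 38, #7→Pell 98, #8→Ryde 30. Service 452; fixed 81; total 533.
{Pell, Wirral}: service 500 + fixed 57 = 557
{Ryde, Pell, Wirral, Brent}: service 416 + fixed 150 = 566
{Ryde, York, Pell, Wirral, Brent}: service 402 + fixed 201 = 603
No other subset beats 533.

Open Ryde, Pell and Wirral; minimum total cost 533.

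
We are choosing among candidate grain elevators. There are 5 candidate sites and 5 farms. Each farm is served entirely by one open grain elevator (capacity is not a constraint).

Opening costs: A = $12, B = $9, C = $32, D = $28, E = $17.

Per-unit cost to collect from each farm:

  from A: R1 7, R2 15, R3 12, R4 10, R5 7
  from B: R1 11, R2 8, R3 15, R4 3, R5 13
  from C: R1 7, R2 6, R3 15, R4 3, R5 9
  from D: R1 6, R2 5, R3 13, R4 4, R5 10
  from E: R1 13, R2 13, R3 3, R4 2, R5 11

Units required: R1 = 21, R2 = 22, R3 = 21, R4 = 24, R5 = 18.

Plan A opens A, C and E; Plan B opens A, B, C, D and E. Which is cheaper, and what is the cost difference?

Plan B is cheaper by 6.

Plan A: {A, C, E}: R1→A 7·21=147, R2→C 6·22=132, R3→E 3·21=63, R4→E 2·24=48, R5→A 7·18=126. Service 516; fixed 61; total 577.
Plan B: {A, B, C, D, E}: R1→D 6·21=126, R2→D 5·22=110, R3→E 3·21=63, R4→E 2·24=48, R5→A 7·18=126. Service 473; fixed 98; total 571.
Difference: |577 − 571| = 6.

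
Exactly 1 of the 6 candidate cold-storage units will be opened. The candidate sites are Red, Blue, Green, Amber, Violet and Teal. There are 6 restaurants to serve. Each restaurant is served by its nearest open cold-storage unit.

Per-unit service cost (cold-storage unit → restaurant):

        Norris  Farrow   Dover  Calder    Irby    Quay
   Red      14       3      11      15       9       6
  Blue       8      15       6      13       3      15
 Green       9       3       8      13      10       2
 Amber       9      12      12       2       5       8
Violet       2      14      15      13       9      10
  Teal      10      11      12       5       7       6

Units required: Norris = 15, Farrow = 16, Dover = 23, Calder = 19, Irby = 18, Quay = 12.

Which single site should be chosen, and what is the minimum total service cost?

Choose Green only; total service cost 818.

With exactly 1 open, each restaurant uses its cheapest among the chosen.
{Green}: Norris→Green 9·15=135, Farrow→Green 3·16=48, Dover→Green 8·23=184, Calder→Green 13·19=247, Irby→Green 10·18=180, Quay→Green 2·12=24. Service cost 818.
{Amber}: service cost 827
{Teal}: service cost 895
Among all 6 size-1 choices, {Green} is lowest.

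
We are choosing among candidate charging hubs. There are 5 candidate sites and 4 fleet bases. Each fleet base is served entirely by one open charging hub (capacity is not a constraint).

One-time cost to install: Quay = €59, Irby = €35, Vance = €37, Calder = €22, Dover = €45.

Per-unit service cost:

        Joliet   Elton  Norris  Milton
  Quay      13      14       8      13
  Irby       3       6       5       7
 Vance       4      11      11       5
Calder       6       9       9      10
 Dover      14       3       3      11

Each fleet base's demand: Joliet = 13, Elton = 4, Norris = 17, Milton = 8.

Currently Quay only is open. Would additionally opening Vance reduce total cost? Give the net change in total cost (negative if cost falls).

Current service cost with {Quay}: 465.
Adding Vance: each fleet base re-picks its cheapest; new service cost 272, saving 193.
Extra fixed cost: 37. Net change = 37 − 193 = -156.
(Totals: 524 → 368.)

Yes — net change −156 (cost falls by 156).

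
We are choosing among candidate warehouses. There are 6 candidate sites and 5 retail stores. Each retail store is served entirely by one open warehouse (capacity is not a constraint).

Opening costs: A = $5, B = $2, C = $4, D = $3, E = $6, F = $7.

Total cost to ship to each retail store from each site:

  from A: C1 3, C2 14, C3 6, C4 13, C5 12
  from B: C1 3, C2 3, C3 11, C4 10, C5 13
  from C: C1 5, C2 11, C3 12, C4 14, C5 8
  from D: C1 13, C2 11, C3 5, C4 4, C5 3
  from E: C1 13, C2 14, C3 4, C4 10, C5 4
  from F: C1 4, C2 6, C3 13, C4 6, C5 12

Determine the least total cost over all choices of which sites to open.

For any fixed open set, each retail store goes to its cheapest open site; total = fixed + service.
{B, D}: C1→B 3, C2→B 3, C3→D 5, C4→D 4, C5→D 3. Service 18; fixed 5; total 23.
{B, C, D}: service 18 + fixed 9 = 27
{A, B, D}: C1→A 3, C2→B 3, C3→D 5, C4→D 4, C5→D 3. Service 18; fixed 10; total 28.
{A, B, C, D, E, F}: C1→A 3, C2→B 3, C3→E 4, C4→D 4, C5→D 3. Service 17; fixed 27; total 44.
No other subset beats 23.

Minimum total cost: 23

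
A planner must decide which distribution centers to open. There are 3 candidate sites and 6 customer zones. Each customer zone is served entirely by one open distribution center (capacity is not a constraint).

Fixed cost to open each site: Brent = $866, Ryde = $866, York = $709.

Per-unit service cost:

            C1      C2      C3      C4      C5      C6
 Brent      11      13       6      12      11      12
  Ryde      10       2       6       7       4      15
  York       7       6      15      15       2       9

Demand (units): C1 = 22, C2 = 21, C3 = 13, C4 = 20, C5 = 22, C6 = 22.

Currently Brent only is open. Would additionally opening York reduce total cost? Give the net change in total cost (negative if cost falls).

No — net change +210 (cost rises by 210).

Current service cost with {Brent}: 1339.
Adding York: each customer zone re-picks its cheapest; new service cost 840, saving 499.
Extra fixed cost: 709. Net change = 709 − 499 = 210.
(Totals: 2205 → 2415.)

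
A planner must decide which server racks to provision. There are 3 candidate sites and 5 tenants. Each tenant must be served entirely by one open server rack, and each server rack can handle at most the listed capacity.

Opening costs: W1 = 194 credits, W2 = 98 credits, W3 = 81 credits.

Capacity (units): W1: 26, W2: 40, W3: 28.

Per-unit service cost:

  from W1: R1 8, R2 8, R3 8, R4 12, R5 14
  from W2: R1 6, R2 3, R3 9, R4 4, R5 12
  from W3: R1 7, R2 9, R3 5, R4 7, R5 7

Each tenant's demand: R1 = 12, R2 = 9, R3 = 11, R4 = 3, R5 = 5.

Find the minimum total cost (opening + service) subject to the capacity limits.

Minimum total cost: 368

Open {W2}: R1→W2 6·12=72, R2→W2 3·9=27, R3→W2 9·11=99, R4→W2 4·3=12, R5→W2 12·5=60.
Loads: W2 carries 40/40. Service 270; fixed 98; total 368.
Next best feasible plan costs 380.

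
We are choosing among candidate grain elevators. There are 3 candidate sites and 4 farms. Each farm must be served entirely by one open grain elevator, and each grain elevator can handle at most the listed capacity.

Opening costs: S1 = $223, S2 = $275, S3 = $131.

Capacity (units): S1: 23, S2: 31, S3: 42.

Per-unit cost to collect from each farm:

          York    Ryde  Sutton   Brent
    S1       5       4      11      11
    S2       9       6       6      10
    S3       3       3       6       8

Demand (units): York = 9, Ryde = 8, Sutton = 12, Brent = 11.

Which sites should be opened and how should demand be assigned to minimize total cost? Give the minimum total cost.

Minimum total cost: 342

Open {S3}: York→S3 3·9=27, Ryde→S3 3·8=24, Sutton→S3 6·12=72, Brent→S3 8·11=88.
Loads: S3 carries 40/42. Service 211; fixed 131; total 342.
Next best feasible plan costs 565.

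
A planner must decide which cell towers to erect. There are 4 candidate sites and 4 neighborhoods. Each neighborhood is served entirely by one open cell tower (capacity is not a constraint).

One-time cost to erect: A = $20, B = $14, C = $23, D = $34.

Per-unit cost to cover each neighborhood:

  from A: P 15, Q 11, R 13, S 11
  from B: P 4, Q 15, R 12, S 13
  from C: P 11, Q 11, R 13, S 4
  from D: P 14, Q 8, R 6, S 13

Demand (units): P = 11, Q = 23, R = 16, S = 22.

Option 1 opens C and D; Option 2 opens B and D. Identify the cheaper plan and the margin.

Option 1 is cheaper by 112.

Option 1: {C, D}: P→C 11·11=121, Q→D 8·23=184, R→D 6·16=96, S→C 4·22=88. Service 489; fixed 57; total 546.
Option 2: {B, D}: P→B 4·11=44, Q→D 8·23=184, R→D 6·16=96, S→B 13·22=286. Service 610; fixed 48; total 658.
Difference: |546 − 658| = 112.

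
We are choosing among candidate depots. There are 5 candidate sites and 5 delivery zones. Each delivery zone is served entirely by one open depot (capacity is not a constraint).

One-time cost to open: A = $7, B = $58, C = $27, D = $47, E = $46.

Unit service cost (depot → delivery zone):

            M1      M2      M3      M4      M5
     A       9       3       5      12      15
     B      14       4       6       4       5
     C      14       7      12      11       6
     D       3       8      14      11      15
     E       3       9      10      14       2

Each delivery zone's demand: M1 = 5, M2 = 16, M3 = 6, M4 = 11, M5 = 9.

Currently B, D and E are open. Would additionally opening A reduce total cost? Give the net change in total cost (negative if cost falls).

Yes — net change −15 (cost falls by 15).

Current service cost with {B, D, E}: 177.
Adding A: each delivery zone re-picks its cheapest; new service cost 155, saving 22.
Extra fixed cost: 7. Net change = 7 − 22 = -15.
(Totals: 328 → 313.)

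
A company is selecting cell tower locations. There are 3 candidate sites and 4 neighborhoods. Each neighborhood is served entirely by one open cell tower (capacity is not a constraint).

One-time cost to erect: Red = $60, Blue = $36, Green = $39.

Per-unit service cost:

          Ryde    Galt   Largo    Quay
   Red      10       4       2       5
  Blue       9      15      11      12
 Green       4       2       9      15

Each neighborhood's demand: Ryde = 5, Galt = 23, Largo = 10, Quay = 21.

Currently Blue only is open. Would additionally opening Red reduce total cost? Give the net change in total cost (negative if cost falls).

Yes — net change −430 (cost falls by 430).

Current service cost with {Blue}: 752.
Adding Red: each neighborhood re-picks its cheapest; new service cost 262, saving 490.
Extra fixed cost: 60. Net change = 60 − 490 = -430.
(Totals: 788 → 358.)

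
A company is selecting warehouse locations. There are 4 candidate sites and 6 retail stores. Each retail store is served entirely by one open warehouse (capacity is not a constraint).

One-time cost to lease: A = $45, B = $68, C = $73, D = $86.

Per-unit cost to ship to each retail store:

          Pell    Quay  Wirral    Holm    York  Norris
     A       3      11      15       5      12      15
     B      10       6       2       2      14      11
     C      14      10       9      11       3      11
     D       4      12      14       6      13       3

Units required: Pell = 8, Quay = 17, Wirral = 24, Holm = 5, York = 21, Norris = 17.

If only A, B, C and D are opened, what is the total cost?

Total cost: 570

Each retail store is assigned to its cheapest site among the open ones.
{A, B, C, D}: Pell→A 3·8=24, Quay→B 6·17=102, Wirral→B 2·24=48, Holm→B 2·5=10, York→C 3·21=63, Norris→D 3·17=51. Service 298; fixed 272; total 570.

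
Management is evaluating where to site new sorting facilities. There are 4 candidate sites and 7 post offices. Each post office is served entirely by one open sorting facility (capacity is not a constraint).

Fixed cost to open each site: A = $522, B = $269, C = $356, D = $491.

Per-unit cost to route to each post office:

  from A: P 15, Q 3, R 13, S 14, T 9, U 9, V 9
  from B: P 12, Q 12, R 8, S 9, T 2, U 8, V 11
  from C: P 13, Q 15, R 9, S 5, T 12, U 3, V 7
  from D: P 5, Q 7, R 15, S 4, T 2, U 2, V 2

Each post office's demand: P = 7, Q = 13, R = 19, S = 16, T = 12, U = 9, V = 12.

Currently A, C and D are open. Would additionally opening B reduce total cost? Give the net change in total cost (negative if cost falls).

No — net change +250 (cost rises by 250).

Current service cost with {A, C, D}: 375.
Adding B: each post office re-picks its cheapest; new service cost 356, saving 19.
Extra fixed cost: 269. Net change = 269 − 19 = 250.
(Totals: 1744 → 1994.)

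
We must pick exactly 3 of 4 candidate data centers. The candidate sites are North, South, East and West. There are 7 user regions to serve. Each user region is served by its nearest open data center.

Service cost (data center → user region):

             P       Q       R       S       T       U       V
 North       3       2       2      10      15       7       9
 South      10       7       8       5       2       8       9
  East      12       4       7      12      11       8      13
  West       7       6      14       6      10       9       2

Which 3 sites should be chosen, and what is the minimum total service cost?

Choose North, South and West; total service cost 23.

With exactly 3 open, each user region uses its cheapest among the chosen.
{North, South, West}: P→North 3, Q→North 2, R→North 2, S→South 5, T→South 2, U→North 7, V→West 2. Service cost 23.
{North, South, East}: service cost 30
{North, East, West}: service cost 32
Among all 4 size-3 choices, {North, South, West} is lowest.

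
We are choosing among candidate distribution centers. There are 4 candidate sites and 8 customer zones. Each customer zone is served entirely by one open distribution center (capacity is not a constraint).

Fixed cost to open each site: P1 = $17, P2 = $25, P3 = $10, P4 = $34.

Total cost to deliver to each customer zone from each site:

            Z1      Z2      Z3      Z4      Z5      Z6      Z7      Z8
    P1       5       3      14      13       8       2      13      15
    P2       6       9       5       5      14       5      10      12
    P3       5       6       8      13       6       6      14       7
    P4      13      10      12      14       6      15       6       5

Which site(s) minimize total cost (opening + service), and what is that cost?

For any fixed open set, each customer zone goes to its cheapest open site; total = fixed + service.
{P3}: Z1→P3 5, Z2→P3 6, Z3→P3 8, Z4→P3 13, Z5→P3 6, Z6→P3 6, Z7→P3 14, Z8→P3 7. Service 65; fixed 10; total 75.
{P1, P3}: service 57 + fixed 27 = 84
{P2, P3}: service 49 + fixed 35 = 84
{P1, P2, P3, P4}: Z1→P1 5, Z2→P1 3, Z3→P2 5, Z4→P2 5, Z5→P3 6, Z6→P1 2, Z7→P4 6, Z8→P4 5. Service 37; fixed 86; total 123.
No other subset beats 75.

Open P3 only; minimum total cost 75.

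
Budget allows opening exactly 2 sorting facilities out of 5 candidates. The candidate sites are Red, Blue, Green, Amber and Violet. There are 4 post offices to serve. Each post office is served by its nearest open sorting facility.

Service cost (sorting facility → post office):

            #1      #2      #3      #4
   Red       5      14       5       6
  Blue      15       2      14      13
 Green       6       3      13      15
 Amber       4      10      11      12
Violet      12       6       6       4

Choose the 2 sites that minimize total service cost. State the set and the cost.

Choose Red and Blue; total service cost 18.

With exactly 2 open, each post office uses its cheapest among the chosen.
{Red, Blue}: #1→Red 5, #2→Blue 2, #3→Red 5, #4→Red 6. Service cost 18.
{Red, Green}: service cost 19
{Green, Violet}: service cost 19
Among all 10 size-2 choices, {Red, Blue} is lowest.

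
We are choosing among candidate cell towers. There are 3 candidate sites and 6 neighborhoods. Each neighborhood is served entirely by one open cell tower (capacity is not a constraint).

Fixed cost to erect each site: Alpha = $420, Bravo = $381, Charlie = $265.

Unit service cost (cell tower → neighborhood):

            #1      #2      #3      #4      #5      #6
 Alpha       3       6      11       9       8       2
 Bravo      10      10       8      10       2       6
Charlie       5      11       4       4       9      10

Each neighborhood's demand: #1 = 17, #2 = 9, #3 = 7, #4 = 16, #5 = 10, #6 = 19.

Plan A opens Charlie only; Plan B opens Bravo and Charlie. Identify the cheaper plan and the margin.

Plan A is cheaper by 226.

Plan A: {Charlie}: #1→Charlie 5·17=85, #2→Charlie 11·9=99, #3→Charlie 4·7=28, #4→Charlie 4·16=64, #5→Charlie 9·10=90, #6→Charlie 10·19=190. Service 556; fixed 265; total 821.
Plan B: {Bravo, Charlie}: #1→Charlie 5·17=85, #2→Bravo 10·9=90, #3→Charlie 4·7=28, #4→Charlie 4·16=64, #5→Bravo 2·10=20, #6→Bravo 6·19=114. Service 401; fixed 646; total 1047.
Difference: |821 − 1047| = 226.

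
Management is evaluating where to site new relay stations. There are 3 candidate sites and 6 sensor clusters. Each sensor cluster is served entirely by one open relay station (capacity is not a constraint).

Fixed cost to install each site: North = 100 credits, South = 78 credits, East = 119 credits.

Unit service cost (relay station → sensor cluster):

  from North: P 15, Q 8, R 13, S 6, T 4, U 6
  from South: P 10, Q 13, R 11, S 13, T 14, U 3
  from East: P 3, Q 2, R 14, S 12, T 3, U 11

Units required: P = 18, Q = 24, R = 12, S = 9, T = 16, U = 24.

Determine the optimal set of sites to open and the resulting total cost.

Open South and East; minimum total cost 659.

For any fixed open set, each sensor cluster goes to its cheapest open site; total = fixed + service.
{South, East}: P→East 3·18=54, Q→East 2·24=48, R→South 11·12=132, S→East 12·9=108, T→East 3·16=48, U→South 3·24=72. Service 462; fixed 197; total 659.
{North, South, East}: P→East 3·18=54, Q→East 2·24=48, R→South 11·12=132, S→North 6·9=54, T→East 3·16=48, U→South 3·24=72. Service 408; fixed 297; total 705.
{North, East}: service 504 + fixed 219 = 723
{South}: service 1037 + fixed 78 = 1115
No other subset beats 659.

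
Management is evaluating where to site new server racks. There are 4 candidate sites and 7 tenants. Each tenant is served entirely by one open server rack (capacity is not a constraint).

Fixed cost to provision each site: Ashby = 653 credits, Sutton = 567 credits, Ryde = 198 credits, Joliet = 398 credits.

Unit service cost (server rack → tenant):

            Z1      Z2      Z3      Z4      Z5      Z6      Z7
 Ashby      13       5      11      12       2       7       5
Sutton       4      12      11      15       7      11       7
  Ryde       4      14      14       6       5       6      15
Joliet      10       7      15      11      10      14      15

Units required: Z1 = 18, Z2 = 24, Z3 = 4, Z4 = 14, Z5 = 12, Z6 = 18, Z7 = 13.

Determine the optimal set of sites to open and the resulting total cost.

For any fixed open set, each tenant goes to its cheapest open site; total = fixed + service.
{Ryde}: Z1→Ryde 4·18=72, Z2→Ryde 14·24=336, Z3→Ryde 14·4=56, Z4→Ryde 6·14=84, Z5→Ryde 5·12=60, Z6→Ryde 6·18=108, Z7→Ryde 15·13=195. Service 911; fixed 198; total 1109.
{Ryde, Joliet}: service 743 + fixed 596 = 1339
{Ashby, Ryde}: service 517 + fixed 851 = 1368
{Ashby, Sutton, Ryde, Joliet}: service 517 + fixed 1816 = 2333
No other subset beats 1109.

Open Ryde only; minimum total cost 1109.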